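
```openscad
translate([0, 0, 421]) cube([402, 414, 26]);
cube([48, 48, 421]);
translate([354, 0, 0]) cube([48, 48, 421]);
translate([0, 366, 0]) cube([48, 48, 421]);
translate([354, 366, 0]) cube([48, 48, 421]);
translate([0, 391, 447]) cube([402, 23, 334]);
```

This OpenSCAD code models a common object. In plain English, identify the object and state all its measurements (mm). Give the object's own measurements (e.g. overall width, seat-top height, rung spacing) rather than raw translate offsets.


A chair. The seat is a 402×414×26 mm slab with its top at z = 447 mm, on four 48×48 mm corner legs (flush with the seat edges, standing on z = 0). A flat backrest 23 mm thick, 334 mm tall, spans the full seat width and rises from the seat top along its +y edge, rear face flush with the rear of the seat.


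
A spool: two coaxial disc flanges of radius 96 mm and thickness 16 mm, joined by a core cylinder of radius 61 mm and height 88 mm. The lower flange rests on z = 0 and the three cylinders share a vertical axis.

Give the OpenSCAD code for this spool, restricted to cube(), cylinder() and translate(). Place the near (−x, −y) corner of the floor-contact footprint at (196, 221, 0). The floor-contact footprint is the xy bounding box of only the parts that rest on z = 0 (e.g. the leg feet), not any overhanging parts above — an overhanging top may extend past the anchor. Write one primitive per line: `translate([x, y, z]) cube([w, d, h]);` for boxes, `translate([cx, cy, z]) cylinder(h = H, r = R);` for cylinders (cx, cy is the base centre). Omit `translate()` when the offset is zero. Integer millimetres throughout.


translate([292, 317, 0]) cylinder(h = 16, r = 96);
translate([292, 317, 16]) cylinder(h = 88, r = 61);
translate([292, 317, 104]) cylinder(h = 16, r = 96);


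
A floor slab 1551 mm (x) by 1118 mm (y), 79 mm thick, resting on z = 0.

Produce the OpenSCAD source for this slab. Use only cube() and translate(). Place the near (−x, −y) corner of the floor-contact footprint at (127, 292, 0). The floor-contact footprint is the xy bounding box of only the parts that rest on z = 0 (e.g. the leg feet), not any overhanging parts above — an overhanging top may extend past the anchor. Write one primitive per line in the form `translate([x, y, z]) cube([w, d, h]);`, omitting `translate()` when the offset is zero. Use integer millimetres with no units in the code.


translate([127, 292, 0]) cube([1551, 1118, 79]);


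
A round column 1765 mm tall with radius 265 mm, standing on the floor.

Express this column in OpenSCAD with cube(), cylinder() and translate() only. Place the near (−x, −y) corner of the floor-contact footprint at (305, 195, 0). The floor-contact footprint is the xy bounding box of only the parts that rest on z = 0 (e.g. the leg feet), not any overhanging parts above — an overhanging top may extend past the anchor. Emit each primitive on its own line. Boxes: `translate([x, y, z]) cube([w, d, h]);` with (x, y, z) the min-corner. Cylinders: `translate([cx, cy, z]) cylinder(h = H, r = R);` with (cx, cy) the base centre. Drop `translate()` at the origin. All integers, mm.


translate([570, 460, 0]) cylinder(h = 1765, r = 265);


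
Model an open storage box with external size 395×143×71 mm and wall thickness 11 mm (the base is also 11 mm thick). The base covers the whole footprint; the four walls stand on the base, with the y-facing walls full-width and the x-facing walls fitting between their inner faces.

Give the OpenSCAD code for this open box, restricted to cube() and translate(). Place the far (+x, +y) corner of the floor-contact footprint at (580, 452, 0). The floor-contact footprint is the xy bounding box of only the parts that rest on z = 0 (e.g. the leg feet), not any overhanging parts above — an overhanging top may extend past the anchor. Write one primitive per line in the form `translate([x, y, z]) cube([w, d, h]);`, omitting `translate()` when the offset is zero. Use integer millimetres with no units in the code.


translate([185, 309, 0]) cube([395, 143, 11]);
translate([185, 309, 11]) cube([395, 11, 60]);
translate([185, 441, 11]) cube([395, 11, 60]);
translate([185, 320, 11]) cube([11, 121, 60]);
translate([569, 320, 11]) cube([11, 121, 60]);


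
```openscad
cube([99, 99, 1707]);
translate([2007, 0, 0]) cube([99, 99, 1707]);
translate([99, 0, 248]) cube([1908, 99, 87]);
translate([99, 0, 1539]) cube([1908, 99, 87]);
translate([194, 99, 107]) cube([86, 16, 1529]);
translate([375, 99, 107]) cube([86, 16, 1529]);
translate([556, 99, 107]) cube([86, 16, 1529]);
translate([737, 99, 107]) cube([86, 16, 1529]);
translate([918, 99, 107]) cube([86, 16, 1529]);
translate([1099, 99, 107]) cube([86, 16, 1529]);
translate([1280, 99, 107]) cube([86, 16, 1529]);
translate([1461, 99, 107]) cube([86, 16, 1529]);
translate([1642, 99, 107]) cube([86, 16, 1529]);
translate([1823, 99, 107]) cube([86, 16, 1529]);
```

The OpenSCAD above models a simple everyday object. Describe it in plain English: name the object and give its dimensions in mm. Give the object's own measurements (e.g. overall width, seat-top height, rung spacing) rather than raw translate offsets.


A fence section. Two 99×99 mm posts, 1707 mm tall, stand on the floor with a clear span of 1908 mm between their inner faces. Two horizontal rails of 99×87 mm section span the gap between the posts with their undersides at z = 248 mm and z = 1539 mm, flush with the posts' −y face. 10 pickets, each 86 mm wide, 16 mm thick and 1529 mm tall, are fixed to the +y face of the rails with their bottoms at z = 107 mm, spaced across the span with a 95 mm gap after the −x post and between neighbouring pickets, with 98 mm left before the +x post.


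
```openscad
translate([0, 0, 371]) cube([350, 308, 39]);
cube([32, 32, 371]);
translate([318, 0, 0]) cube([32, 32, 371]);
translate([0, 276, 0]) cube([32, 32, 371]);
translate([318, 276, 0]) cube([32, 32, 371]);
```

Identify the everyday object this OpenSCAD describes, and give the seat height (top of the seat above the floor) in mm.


A stool. The seat height is 410 mm.

A 350×308×39 slab at z = 371 on four corner posts — a stool. The seat top is 371 + 39 = 410 mm.


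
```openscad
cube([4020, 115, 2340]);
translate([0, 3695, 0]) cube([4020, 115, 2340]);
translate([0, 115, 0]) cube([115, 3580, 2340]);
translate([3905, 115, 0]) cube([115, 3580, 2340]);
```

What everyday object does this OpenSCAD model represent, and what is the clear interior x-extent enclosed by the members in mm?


A house (or room) frame. The interior width is 3790 mm.

Four 2340 mm walls enclosing a rectangle with no floor or roof — a room or house frame. Outside width is 4020 mm and wall thickness is 115 mm, so the interior width is 4020 − 2 × 115 = 3790 mm.


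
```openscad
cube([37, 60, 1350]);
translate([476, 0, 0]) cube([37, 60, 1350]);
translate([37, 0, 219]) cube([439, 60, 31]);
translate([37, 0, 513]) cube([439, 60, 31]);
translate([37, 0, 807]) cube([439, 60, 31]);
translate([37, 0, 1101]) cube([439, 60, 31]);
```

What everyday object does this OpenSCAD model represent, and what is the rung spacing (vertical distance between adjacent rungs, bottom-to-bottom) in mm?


A ladder. The rung spacing is 294 mm.

Two tall 37×60 posts with 4 short bars between them — a ladder. Adjacent rungs sit at z = 219 and z = 513, so the spacing is 513 − 219 = 294 mm.


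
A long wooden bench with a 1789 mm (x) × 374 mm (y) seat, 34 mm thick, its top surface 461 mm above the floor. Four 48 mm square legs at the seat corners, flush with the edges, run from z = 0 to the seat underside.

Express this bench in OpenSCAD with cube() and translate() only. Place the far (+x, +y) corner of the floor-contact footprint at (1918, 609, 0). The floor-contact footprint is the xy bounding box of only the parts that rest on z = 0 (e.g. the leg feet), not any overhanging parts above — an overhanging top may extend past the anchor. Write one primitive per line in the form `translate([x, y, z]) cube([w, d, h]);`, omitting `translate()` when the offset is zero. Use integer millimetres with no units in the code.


translate([129, 235, 427]) cube([1789, 374, 34]);
translate([129, 235, 0]) cube([48, 48, 427]);
translate([129, 561, 0]) cube([48, 48, 427]);
translate([1870, 235, 0]) cube([48, 48, 427]);
translate([1870, 561, 0]) cube([48, 48, 427]);


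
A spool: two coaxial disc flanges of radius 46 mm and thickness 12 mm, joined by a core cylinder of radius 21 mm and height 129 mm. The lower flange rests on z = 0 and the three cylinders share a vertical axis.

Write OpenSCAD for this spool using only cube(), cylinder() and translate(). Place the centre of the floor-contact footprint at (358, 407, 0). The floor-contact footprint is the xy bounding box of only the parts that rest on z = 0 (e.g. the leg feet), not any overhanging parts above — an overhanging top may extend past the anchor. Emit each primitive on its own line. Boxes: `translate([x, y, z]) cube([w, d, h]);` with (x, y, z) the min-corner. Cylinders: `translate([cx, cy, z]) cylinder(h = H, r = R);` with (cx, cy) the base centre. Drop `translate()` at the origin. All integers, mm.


translate([358, 407, 0]) cylinder(h = 12, r = 46);
translate([358, 407, 12]) cylinder(h = 129, r = 21);
translate([358, 407, 141]) cylinder(h = 12, r = 46);


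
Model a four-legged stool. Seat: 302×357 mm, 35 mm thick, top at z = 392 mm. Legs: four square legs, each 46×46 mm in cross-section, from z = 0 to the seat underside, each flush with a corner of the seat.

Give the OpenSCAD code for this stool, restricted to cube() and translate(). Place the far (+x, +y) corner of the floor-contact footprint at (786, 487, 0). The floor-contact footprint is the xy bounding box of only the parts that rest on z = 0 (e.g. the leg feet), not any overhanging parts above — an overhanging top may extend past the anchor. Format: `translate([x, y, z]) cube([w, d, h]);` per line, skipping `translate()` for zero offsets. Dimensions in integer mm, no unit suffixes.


translate([484, 130, 357]) cube([302, 357, 35]);
translate([484, 130, 0]) cube([46, 46, 357]);
translate([740, 130, 0]) cube([46, 46, 357]);
translate([484, 441, 0]) cube([46, 46, 357]);
translate([740, 441, 0]) cube([46, 46, 357]);


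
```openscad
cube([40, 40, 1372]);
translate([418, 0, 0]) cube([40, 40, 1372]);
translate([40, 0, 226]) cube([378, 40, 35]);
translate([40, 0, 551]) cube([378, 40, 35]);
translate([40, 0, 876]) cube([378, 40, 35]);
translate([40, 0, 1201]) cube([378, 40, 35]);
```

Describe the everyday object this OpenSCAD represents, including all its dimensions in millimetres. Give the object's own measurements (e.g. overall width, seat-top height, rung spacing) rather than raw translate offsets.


A straight ladder. Two 40×40 mm vertical rails, 1372 mm tall, stand 458 mm apart (outside-to-outside) with their front faces coplanar on the −y side. 4 rungs, each 40 mm deep and 35 mm tall, span between the inner faces of the rails, front faces flush with the rails. The lowest rung's underside is at z = 226 mm and rungs are spaced 325 mm apart (underside to underside).


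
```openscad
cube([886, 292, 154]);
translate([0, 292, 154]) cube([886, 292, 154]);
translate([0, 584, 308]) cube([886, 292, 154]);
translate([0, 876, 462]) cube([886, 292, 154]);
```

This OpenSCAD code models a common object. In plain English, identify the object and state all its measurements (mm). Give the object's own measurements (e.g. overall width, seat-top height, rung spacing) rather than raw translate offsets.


A straight staircase of 4 solid steps. Each step is 886 mm wide (x), 292 mm deep (y, the going) and 154 mm tall (the rise). The first step rests on the floor; each subsequent step sits one going further in +y and one rise higher in +z, directly behind and above the previous step with no overlap.


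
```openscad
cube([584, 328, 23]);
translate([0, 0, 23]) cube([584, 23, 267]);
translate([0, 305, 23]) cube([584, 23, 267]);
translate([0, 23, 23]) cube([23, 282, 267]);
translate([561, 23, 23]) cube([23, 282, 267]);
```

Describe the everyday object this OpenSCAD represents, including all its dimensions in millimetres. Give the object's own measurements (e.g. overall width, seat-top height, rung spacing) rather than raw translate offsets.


An open-topped rectangular box: outside dimensions 584×328×290 mm, with a uniform wall and base thickness of 23 mm. The base is a full 584×328 slab on the floor; four walls sit on top of the base. The front and back walls (the −y and +y sides) span the full width; the two side walls fit between them.


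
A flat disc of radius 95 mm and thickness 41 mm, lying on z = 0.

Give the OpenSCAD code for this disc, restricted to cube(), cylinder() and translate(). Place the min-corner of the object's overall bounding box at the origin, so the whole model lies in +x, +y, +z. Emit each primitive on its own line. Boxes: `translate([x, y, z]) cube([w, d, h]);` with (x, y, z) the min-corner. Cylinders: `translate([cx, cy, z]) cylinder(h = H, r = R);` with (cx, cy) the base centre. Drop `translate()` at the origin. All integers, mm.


translate([95, 95, 0]) cylinder(h = 41, r = 95);


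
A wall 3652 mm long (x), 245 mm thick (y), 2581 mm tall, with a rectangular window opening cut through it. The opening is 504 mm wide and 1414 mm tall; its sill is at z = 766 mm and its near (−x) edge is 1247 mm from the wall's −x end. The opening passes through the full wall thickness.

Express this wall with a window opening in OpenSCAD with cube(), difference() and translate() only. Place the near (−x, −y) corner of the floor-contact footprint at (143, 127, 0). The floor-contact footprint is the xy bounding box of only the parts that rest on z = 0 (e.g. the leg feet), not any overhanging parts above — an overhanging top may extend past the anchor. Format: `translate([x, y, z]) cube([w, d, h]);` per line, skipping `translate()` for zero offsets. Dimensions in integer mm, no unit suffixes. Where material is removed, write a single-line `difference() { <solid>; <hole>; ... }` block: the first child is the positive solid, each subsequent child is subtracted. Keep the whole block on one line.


difference() { translate([143, 127, 0]) cube([3652, 245, 2581]); translate([1390, 127, 766]) cube([504, 245, 1414]); }


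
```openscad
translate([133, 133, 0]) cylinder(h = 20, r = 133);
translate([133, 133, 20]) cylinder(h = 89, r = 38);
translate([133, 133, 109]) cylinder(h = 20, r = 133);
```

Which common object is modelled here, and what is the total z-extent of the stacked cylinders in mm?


A spool. The overall height is 129 mm.

Three coaxial cylinders, large–small–large — a spool. Two 20 mm flanges and a 89 mm core give 20 + 89 + 20 = 129 mm.


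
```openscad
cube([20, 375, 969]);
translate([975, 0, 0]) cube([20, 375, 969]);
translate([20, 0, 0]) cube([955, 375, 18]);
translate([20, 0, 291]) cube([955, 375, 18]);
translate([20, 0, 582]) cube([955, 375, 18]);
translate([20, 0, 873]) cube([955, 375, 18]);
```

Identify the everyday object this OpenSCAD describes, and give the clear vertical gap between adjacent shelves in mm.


A bookshelf. The clear shelf gap is 273 mm.

Two tall side panels with 4 horizontal boards between them — a bookshelf. The first two shelf undersides are at z = 0 and z = 291; with shelf thickness 18, the clear gap is 291 − 0 − 18 = 273 mm.


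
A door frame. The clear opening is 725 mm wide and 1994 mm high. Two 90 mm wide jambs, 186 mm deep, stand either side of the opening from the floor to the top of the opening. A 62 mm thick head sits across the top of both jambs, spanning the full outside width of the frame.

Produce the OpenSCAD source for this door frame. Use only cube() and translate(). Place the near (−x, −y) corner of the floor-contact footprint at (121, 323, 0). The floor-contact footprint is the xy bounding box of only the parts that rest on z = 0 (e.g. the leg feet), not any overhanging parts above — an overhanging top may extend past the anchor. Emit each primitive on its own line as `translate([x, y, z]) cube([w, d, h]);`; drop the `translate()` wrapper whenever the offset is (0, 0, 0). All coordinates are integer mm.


translate([121, 323, 0]) cube([90, 186, 1994]);
translate([936, 323, 0]) cube([90, 186, 1994]);
translate([121, 323, 1994]) cube([905, 186, 62]);


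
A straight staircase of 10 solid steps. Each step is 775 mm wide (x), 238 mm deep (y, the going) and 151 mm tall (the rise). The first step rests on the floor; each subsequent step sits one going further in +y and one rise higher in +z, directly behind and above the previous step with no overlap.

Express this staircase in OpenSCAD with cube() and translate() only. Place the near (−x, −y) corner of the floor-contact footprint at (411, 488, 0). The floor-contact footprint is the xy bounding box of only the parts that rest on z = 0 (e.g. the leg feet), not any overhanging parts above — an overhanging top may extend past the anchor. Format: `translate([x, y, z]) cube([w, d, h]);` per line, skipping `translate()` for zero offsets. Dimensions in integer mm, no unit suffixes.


translate([411, 488, 0]) cube([775, 238, 151]);
translate([411, 726, 151]) cube([775, 238, 151]);
translate([411, 964, 302]) cube([775, 238, 151]);
translate([411, 1202, 453]) cube([775, 238, 151]);
translate([411, 1440, 604]) cube([775, 238, 151]);
translate([411, 1678, 755]) cube([775, 238, 151]);
translate([411, 1916, 906]) cube([775, 238, 151]);
translate([411, 2154, 1057]) cube([775, 238, 151]);
translate([411, 2392, 1208]) cube([775, 238, 151]);
translate([411, 2630, 1359]) cube([775, 238, 151]);


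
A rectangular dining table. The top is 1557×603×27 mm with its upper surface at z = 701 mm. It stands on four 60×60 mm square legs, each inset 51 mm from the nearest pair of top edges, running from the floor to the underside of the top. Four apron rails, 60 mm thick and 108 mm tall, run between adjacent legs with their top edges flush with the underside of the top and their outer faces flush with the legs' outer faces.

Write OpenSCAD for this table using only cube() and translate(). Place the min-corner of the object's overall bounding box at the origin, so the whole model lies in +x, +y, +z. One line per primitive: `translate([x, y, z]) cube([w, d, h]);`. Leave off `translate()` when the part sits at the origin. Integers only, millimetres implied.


// leg_h = 701 - 27 = 674
// apron z = 674 - 108 = 566
translate([0, 0, 674]) cube([1557, 603, 27]);
translate([51, 51, 0]) cube([60, 60, 674]);
translate([1446, 51, 0]) cube([60, 60, 674]);
translate([51, 492, 0]) cube([60, 60, 674]);
translate([1446, 492, 0]) cube([60, 60, 674]);
translate([111, 51, 566]) cube([1335, 60, 108]);
translate([111, 492, 566]) cube([1335, 60, 108]);
translate([51, 111, 566]) cube([60, 381, 108]);
translate([1446, 111, 566]) cube([60, 381, 108]);


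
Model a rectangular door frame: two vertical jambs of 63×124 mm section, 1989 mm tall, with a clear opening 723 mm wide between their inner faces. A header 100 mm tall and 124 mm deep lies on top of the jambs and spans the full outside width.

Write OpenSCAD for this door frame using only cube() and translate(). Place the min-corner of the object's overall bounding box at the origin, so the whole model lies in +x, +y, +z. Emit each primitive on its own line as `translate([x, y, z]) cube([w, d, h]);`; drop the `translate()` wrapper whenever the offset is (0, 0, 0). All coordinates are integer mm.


cube([63, 124, 1989]);
translate([786, 0, 0]) cube([63, 124, 1989]);
translate([0, 0, 1989]) cube([849, 124, 100]);


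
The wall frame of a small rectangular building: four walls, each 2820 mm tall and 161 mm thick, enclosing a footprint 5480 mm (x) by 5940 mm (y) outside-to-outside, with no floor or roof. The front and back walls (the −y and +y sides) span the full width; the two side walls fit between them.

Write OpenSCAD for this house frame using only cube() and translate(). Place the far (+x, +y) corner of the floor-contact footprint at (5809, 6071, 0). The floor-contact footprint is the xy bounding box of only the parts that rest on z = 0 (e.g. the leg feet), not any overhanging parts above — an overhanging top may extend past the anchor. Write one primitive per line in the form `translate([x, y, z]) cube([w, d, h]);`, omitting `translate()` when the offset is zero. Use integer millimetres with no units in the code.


translate([329, 131, 0]) cube([5480, 161, 2820]);
translate([329, 5910, 0]) cube([5480, 161, 2820]);
translate([329, 292, 0]) cube([161, 5618, 2820]);
translate([5648, 292, 0]) cube([161, 5618, 2820]);


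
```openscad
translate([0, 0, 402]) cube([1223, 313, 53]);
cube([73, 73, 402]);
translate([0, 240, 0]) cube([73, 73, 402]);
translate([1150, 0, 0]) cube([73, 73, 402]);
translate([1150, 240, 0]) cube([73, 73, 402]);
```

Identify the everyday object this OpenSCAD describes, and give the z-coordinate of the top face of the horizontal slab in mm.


A bench. The seat-top height is 455 mm.

A long slab on four corner posts — a bench. The slab sits at z = 402 with thickness 53, so the top is 402 + 53 = 455 mm.


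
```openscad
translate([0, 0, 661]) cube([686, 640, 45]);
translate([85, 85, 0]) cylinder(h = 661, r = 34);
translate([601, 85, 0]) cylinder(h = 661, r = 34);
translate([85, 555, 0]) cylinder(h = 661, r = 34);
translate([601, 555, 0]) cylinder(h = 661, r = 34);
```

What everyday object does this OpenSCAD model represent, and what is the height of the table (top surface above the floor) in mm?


A table. The table height is 706 mm.

A 686×640×45 slab sits at z = 661 on four Ø68 mm round legs — a table. The top surface is at 661 + 45 = 706 mm.


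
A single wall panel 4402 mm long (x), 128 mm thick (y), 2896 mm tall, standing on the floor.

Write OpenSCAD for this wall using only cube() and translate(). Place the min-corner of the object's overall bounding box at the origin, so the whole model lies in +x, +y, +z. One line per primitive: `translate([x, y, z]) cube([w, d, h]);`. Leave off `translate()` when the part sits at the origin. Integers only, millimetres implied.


cube([4402, 128, 2896]);


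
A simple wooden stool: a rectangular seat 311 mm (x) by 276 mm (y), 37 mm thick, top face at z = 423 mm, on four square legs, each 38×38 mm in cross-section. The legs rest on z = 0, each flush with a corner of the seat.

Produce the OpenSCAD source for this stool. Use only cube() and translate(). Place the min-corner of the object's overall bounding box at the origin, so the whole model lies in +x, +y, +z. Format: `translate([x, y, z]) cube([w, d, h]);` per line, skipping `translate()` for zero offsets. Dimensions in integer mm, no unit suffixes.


// leg_h = 423 - 37 = 386
translate([0, 0, 386]) cube([311, 276, 37]);
cube([38, 38, 386]);
translate([273, 0, 0]) cube([38, 38, 386]);
translate([0, 238, 0]) cube([38, 38, 386]);
translate([273, 238, 0]) cube([38, 38, 386]);


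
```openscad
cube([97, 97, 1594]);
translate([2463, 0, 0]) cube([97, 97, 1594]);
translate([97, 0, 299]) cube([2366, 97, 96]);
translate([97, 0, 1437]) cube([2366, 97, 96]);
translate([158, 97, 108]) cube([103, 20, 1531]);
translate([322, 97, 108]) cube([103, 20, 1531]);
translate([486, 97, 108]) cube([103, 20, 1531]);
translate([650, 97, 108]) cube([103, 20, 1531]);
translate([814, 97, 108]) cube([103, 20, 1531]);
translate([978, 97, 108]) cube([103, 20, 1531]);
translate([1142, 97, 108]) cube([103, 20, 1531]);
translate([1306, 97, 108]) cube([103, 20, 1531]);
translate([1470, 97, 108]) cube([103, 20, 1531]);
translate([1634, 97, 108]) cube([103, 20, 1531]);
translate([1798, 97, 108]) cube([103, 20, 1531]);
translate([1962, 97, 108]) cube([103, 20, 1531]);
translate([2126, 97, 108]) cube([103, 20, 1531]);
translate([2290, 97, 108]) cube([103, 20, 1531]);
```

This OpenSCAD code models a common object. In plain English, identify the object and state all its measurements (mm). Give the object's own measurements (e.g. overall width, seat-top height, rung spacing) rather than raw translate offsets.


A fence section. Two 97×97 mm posts, 1594 mm tall, stand on the floor with a clear span of 2366 mm between their inner faces. Two horizontal rails of 97×96 mm section span the gap between the posts with their undersides at z = 299 mm and z = 1437 mm, flush with the posts' −y face. 14 pickets, each 103 mm wide, 20 mm thick and 1531 mm tall, are fixed to the +y face of the rails with their bottoms at z = 108 mm, spaced across the span with a 61 mm gap after the −x post and between neighbouring pickets, with 70 mm left before the +x post.


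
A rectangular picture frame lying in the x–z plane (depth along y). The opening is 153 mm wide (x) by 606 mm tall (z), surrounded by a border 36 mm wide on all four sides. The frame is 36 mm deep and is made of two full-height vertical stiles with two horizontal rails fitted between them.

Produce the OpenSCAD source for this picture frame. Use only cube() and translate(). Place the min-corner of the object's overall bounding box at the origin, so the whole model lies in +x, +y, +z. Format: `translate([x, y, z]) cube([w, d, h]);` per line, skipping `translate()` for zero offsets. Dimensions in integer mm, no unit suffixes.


cube([36, 36, 678]);
translate([189, 0, 0]) cube([36, 36, 678]);
translate([36, 0, 0]) cube([153, 36, 36]);
translate([36, 0, 642]) cube([153, 36, 36]);


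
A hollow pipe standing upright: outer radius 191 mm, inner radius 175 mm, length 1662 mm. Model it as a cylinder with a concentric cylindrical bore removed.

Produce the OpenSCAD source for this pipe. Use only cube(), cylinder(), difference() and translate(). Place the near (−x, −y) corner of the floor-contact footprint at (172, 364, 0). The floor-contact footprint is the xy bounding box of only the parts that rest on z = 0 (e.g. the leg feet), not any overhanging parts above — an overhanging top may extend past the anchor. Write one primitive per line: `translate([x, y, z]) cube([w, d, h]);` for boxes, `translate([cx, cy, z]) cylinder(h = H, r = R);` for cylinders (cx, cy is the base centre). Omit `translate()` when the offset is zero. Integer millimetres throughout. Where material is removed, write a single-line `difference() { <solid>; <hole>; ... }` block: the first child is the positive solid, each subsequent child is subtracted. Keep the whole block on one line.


difference() { translate([363, 555, 0]) cylinder(h = 1662, r = 191); translate([363, 555, 0]) cylinder(h = 1662, r = 175); }


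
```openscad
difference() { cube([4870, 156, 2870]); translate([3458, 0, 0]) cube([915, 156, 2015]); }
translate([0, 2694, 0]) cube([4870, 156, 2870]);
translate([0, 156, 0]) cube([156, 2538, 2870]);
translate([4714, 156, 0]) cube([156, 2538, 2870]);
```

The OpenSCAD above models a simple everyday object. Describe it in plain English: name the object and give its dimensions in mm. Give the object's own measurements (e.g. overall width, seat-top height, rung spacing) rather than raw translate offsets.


A single room: four walls, each 2870 mm tall and 156 mm thick, enclosing an outside footprint 4870×2850 mm (x × y), no floor or roof. The front and back walls (−y and +y sides) run the full x-width; the side walls fit between their inner faces. A door opening 915 mm wide and 2015 mm tall is cut through the front wall from the floor up, its −x edge 3458 mm from the wall's −x end.


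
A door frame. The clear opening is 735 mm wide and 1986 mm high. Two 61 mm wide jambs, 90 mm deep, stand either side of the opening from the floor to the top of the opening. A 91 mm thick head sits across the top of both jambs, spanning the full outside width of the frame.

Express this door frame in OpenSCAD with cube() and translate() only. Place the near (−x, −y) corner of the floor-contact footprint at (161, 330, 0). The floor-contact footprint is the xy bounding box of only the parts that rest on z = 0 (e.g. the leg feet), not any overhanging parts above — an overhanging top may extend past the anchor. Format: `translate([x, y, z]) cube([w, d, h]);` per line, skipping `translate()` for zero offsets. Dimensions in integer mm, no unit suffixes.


translate([161, 330, 0]) cube([61, 90, 1986]);
translate([957, 330, 0]) cube([61, 90, 1986]);
translate([161, 330, 1986]) cube([857, 90, 91]);


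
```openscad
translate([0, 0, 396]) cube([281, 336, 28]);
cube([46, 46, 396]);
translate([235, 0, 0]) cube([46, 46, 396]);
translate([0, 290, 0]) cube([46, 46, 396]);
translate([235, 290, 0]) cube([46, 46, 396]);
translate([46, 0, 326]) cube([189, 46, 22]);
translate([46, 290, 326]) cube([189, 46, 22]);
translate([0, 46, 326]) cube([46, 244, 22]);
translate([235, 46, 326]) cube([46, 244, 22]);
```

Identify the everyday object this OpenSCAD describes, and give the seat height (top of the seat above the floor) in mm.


A stool. The seat height is 424 mm.

A 281×336×28 slab at z = 396 on four corner posts — a stool. The seat top is 396 + 28 = 424 mm.


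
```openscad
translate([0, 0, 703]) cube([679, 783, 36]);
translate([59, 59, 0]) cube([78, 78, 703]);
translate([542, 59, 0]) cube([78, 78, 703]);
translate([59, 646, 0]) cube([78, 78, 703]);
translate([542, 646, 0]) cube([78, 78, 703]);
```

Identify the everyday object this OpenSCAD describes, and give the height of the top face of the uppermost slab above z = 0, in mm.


A table. The table height is 739 mm.

A 679×783×36 slab sits at z = 703 on four 78 mm square posts — a table. The top surface is at 703 + 36 = 739 mm.


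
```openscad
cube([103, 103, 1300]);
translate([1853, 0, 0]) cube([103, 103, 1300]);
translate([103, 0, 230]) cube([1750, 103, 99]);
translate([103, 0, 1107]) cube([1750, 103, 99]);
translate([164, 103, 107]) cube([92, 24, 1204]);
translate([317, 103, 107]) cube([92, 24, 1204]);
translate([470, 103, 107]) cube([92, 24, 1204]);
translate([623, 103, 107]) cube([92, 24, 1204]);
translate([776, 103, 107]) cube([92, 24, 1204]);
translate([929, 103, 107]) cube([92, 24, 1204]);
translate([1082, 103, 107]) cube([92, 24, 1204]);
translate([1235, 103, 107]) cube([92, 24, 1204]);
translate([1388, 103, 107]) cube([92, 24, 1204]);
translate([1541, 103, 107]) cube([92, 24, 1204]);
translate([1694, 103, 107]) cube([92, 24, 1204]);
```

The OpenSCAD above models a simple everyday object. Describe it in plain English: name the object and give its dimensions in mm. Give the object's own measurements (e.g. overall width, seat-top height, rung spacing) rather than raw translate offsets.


A fence section. Two 103×103 mm posts, 1300 mm tall, stand on the floor with a clear span of 1750 mm between their inner faces. Two horizontal rails of 103×99 mm section span the gap between the posts with their undersides at z = 230 mm and z = 1107 mm, flush with the posts' −y face. 11 pickets, each 92 mm wide, 24 mm thick and 1204 mm tall, are fixed to the +y face of the rails with their bottoms at z = 107 mm, spaced across the span with a 61 mm gap after the −x post and between neighbouring pickets, with 67 mm left before the +x post.


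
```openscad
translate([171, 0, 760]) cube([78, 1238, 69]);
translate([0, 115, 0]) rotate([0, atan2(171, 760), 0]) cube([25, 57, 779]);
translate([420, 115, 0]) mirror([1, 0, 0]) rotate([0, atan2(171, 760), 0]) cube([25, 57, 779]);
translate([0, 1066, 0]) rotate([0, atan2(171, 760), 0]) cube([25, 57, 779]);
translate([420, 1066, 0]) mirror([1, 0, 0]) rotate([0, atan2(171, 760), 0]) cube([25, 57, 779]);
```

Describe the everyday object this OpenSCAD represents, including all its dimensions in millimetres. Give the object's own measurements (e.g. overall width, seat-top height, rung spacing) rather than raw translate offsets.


A sawhorse. A 78×1238×69 mm beam (x, y, z) sits on two A-frame leg pairs. Each pair is two raked legs of 25×57 mm section (57 mm along y) splaying symmetrically in x. Each leg rises 760 mm vertically over 171 mm of horizontal reach and is 779 mm long along its own axis. Every leg's outer bottom edge rests on the floor and its outer top edge meets a bottom edge of the beam — the left legs (tilting toward +x) meet the beam's −x bottom edge, the right legs (their mirror images, tilting toward −x) meet its +x bottom edge — so the leg tops tuck under the beam, the beam's underside is 760 mm above the floor, and the feet are 420 mm apart outside-to-outside with the beam centred between them. The two leg pairs are set in 115 mm from either end of the beam.


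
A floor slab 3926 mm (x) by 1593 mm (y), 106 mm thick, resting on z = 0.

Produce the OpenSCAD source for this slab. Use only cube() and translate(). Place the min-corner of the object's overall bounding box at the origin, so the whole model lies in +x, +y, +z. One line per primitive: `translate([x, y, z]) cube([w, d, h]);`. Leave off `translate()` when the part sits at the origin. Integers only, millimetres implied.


cube([3926, 1593, 106]);


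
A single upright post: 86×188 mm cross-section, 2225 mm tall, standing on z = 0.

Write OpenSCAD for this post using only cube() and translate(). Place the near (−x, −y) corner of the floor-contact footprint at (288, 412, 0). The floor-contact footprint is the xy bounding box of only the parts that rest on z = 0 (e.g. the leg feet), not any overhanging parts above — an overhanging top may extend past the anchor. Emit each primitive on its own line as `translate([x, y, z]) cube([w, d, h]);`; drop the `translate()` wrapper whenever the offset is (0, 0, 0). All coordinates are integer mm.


translate([288, 412, 0]) cube([86, 188, 2225]);


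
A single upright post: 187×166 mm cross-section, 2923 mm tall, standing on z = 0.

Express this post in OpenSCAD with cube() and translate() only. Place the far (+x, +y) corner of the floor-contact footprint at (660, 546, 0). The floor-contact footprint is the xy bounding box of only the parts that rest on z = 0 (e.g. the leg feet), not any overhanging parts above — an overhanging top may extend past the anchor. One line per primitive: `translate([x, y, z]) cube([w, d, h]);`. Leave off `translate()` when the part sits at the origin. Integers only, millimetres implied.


translate([473, 380, 0]) cube([187, 166, 2923]);


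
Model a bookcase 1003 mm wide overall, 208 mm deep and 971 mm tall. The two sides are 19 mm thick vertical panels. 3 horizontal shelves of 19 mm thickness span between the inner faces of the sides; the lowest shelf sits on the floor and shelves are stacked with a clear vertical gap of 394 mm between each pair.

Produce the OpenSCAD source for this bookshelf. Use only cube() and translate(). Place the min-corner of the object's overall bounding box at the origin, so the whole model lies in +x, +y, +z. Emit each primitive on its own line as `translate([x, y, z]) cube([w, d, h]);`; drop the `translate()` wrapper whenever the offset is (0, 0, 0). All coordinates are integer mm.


cube([19, 208, 971]);
translate([984, 0, 0]) cube([19, 208, 971]);
translate([19, 0, 0]) cube([965, 208, 19]);
translate([19, 0, 413]) cube([965, 208, 19]);
translate([19, 0, 826]) cube([965, 208, 19]);


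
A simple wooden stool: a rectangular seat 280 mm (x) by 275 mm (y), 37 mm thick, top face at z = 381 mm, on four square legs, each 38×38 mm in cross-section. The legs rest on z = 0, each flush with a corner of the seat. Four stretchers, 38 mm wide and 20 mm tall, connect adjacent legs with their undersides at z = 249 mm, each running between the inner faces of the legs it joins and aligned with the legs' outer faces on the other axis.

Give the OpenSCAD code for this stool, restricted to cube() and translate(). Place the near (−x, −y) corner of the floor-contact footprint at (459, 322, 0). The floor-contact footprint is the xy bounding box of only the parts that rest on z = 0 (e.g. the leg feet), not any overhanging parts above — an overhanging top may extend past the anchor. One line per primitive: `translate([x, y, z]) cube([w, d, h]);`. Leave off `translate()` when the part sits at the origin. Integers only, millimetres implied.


translate([459, 322, 344]) cube([280, 275, 37]);
translate([459, 322, 0]) cube([38, 38, 344]);
translate([701, 322, 0]) cube([38, 38, 344]);
translate([459, 559, 0]) cube([38, 38, 344]);
translate([701, 559, 0]) cube([38, 38, 344]);
translate([497, 322, 249]) cube([204, 38, 20]);
translate([497, 559, 249]) cube([204, 38, 20]);
translate([459, 360, 249]) cube([38, 199, 20]);
translate([701, 360, 249]) cube([38, 199, 20]);


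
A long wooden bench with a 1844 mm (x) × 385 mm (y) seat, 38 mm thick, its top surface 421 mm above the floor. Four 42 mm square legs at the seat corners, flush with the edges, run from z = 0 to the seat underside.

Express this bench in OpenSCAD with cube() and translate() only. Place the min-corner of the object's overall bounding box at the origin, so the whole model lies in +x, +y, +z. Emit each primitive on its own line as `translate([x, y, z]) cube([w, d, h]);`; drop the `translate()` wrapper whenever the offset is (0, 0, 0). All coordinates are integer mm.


translate([0, 0, 383]) cube([1844, 385, 38]);
cube([42, 42, 383]);
translate([0, 343, 0]) cube([42, 42, 383]);
translate([1802, 0, 0]) cube([42, 42, 383]);
translate([1802, 343, 0]) cube([42, 42, 383]);


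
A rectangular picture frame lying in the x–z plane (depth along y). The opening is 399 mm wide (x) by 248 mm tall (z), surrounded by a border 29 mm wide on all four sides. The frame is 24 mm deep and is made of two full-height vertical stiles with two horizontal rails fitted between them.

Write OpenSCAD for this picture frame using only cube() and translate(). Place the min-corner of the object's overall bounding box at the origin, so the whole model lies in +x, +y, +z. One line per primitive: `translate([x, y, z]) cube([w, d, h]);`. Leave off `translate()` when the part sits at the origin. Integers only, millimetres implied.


cube([29, 24, 306]);
translate([428, 0, 0]) cube([29, 24, 306]);
translate([29, 0, 0]) cube([399, 24, 29]);
translate([29, 0, 277]) cube([399, 24, 29]);


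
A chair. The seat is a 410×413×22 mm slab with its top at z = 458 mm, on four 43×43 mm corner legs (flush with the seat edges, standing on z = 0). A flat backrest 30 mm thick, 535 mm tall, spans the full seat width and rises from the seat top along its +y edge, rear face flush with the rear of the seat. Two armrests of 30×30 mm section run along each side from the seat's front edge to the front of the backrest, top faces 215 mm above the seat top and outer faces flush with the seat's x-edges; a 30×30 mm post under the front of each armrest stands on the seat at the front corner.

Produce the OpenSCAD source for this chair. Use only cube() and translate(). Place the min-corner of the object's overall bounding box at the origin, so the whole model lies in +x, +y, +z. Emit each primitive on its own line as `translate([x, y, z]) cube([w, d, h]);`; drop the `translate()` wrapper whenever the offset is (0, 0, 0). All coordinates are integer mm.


translate([0, 0, 436]) cube([410, 413, 22]);
cube([43, 43, 436]);
translate([367, 0, 0]) cube([43, 43, 436]);
translate([0, 370, 0]) cube([43, 43, 436]);
translate([367, 370, 0]) cube([43, 43, 436]);
translate([0, 383, 458]) cube([410, 30, 535]);
translate([0, 0, 643]) cube([30, 383, 30]);
translate([380, 0, 643]) cube([30, 383, 30]);
translate([0, 0, 458]) cube([30, 30, 185]);
translate([380, 0, 458]) cube([30, 30, 185]);


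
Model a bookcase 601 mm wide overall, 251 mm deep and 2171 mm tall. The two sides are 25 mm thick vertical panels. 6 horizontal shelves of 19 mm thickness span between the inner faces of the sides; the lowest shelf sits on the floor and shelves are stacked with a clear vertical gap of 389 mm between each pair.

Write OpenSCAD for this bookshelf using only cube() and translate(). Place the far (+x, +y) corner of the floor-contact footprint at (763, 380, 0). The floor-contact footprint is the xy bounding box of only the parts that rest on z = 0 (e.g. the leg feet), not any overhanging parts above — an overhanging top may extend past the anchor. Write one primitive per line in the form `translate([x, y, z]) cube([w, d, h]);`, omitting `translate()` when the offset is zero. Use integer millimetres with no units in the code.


translate([162, 129, 0]) cube([25, 251, 2171]);
translate([738, 129, 0]) cube([25, 251, 2171]);
translate([187, 129, 0]) cube([551, 251, 19]);
translate([187, 129, 408]) cube([551, 251, 19]);
translate([187, 129, 816]) cube([551, 251, 19]);
translate([187, 129, 1224]) cube([551, 251, 19]);
translate([187, 129, 1632]) cube([551, 251, 19]);
translate([187, 129, 2040]) cube([551, 251, 19]);
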